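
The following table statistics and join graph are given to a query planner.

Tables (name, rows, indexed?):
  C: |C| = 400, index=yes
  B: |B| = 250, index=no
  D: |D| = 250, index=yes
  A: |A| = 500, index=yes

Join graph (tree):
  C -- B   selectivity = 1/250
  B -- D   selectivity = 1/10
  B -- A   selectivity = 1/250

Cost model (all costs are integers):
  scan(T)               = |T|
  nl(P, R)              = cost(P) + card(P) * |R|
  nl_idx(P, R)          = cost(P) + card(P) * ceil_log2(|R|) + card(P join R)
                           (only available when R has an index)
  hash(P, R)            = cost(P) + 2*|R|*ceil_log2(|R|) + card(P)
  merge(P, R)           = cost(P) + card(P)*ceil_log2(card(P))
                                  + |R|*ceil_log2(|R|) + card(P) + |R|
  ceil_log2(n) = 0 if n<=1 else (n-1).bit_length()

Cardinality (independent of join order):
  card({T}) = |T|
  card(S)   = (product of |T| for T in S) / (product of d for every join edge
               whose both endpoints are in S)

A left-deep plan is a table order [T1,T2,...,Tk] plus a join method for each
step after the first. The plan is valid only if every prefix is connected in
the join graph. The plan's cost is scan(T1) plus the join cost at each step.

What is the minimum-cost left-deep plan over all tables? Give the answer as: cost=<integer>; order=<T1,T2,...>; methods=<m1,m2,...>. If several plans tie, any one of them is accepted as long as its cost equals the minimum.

cost=12100; order=B,C,A,D; methods=nl_idx,nl_idx,hash

Selinger DP (subsets sized 1..n):
  {C}: scan cost=400, card=400
  {B}: scan cost=250, card=250
  {D}: scan cost=250, card=250
  {A}: scan cost=500, card=500
  {BC}: card=400; try (C,nl_idx)→2900, (B,hash)→4800, (C,merge)→6500, (B,merge)→6650, (C,hash)→7700, (C,nl)→100250 …(+1); best=2900 via (C,nl_idx)
  {BD}: card=6250; try (D,hash)→4500, (B,hash)→4500, (D,merge)→4750, (B,merge)→4750, (D,nl_idx)→8500, (D,nl)→62750 …(+1); best=4500 via (D,hash)
  {AB}: card=500; try (A,nl_idx)→3000, (B,hash)→5000, (A,merge)→7500, (B,merge)→7750, (A,hash)→9500, (A,nl)→125250 …(+1); best=3000 via (A,nl_idx)
  {BCD}: card=10000; try (D,hash)→7300, (D,merge)→9150, (D,nl_idx)→16100, (C,hash)→17950, (C,nl_idx)→70750, (C,merge)→96000 …(+2); best=7300 via (D,hash)
  {ABC}: card=800; try (A,nl_idx)→7300, (C,nl_idx)→8300, (C,hash)→10700, (A,merge)→11900, (C,merge)→12000, (A,hash)→12300 …(+2); best=7300 via (A,nl_idx)
  {ABD}: card=12500; try (D,hash)→7500, (D,merge)→10250, (D,nl_idx)→19500, (A,hash)→19750, (A,nl_idx)→73250, (A,merge)→97000 …(+2); best=7500 via (D,hash)
  {ABCD}: card=20000; try (D,hash)→12100, (D,merge)→18350, (A,hash)→26300, (C,hash)→27200, (D,nl_idx)→33700, (A,nl_idx)→117300 …(+6); best=12100 via (D,hash)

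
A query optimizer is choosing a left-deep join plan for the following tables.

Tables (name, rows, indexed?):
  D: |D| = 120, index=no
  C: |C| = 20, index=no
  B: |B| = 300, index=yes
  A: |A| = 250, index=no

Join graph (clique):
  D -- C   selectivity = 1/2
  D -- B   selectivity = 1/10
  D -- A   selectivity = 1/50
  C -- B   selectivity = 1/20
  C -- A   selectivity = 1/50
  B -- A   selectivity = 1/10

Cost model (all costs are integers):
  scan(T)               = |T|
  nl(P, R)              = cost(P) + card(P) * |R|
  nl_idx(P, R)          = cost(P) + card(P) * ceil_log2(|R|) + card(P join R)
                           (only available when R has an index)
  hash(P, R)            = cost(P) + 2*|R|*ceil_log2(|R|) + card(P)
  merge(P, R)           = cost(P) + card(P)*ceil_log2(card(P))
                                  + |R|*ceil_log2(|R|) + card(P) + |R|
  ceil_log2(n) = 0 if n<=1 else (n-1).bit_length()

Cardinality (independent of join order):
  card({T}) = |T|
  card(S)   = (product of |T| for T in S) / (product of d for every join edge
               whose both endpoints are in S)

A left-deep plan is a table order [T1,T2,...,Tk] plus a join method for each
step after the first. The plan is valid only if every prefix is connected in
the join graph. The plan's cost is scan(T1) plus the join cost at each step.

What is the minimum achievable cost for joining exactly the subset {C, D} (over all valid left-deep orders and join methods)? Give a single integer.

440

Selinger DP over subsets of {C,D}:
  {D}: scan cost=120, card=120
  {C}: scan cost=20, card=20
  {CD}: card=1200; try (C,hash)→440, (D,merge)→1100, (C,merge)→1200, (D,hash)→1720, (D,nl)→2420, (C,nl)→2520; best=440 via (C,hash)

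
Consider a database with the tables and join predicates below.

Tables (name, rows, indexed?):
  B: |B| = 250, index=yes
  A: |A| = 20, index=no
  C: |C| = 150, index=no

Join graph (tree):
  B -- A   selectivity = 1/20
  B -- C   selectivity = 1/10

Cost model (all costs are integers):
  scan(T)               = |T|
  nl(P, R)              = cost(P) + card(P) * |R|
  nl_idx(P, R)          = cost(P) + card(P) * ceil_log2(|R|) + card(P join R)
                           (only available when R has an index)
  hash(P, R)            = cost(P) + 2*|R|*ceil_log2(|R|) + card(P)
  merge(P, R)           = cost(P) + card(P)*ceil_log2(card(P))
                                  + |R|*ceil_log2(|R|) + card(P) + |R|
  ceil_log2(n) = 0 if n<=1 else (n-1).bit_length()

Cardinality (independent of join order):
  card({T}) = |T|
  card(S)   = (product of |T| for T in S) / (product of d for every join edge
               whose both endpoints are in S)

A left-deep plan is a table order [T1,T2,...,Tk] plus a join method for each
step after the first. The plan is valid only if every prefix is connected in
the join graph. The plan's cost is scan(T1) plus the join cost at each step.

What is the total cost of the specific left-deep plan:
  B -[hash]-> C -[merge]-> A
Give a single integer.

step 1: scan B: cost=250, card=250
step 2: join C via hash
    card(P join C) = 250*150/(10) = 3750
    cost = 250 + 2*150*8 + 250 = 2900
step 3: join A via merge
    card(P join A) = 3750*20/(20) = 3750
    cost = 2900 + 3750*12 + 20*5 + 3750 + 20 = 51770

51770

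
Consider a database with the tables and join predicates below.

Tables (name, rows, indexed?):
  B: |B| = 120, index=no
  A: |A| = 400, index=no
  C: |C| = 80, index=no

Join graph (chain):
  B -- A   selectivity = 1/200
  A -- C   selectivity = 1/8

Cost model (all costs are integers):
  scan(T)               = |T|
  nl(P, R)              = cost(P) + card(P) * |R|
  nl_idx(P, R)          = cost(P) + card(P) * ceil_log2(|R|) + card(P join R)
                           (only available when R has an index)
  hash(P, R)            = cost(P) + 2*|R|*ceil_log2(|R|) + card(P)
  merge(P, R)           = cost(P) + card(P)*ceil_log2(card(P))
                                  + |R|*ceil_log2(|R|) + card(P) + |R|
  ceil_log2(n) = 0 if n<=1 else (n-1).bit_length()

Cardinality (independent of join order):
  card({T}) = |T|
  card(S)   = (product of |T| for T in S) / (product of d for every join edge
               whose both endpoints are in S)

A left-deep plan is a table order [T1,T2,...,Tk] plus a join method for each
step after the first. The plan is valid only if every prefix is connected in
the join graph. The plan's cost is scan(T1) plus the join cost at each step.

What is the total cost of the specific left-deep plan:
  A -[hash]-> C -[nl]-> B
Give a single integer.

step 1: scan A: cost=400, card=400
step 2: join C via hash
    card(P join C) = 400*80/(8) = 4000
    cost = 400 + 2*80*7 + 400 = 1920
step 3: join B via nl
    card(P join B) = 4000*120/(200) = 2400
    cost = 1920 + 4000*120 = 481920

481920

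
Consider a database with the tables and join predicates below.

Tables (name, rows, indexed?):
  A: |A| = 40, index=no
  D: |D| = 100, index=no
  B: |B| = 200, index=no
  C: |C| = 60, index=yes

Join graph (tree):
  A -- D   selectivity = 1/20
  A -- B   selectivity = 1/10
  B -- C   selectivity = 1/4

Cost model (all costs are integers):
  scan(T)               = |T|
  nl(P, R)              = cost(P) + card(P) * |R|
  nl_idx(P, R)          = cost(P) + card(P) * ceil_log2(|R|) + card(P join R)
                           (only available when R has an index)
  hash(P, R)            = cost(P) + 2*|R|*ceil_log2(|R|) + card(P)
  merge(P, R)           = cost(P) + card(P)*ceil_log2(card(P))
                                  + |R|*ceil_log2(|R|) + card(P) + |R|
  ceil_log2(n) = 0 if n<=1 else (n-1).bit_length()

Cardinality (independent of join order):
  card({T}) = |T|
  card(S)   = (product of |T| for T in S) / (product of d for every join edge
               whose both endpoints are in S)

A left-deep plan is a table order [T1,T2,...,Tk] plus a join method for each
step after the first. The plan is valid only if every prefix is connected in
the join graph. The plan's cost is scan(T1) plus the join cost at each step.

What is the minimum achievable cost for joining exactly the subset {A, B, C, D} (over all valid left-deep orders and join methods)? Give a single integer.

7800

Selinger DP over subsets of {A,B,C,D}:
  {A}: scan cost=40, card=40
  {D}: scan cost=100, card=100
  {B}: scan cost=200, card=200
  {C}: scan cost=60, card=60
  {AD}: card=200; try (A,hash)→680, (D,merge)→1120, (A,merge)→1180, (D,hash)→1480, (D,nl)→4040, (A,nl)→4100; best=680 via (A,hash)
  {AB}: card=800; try (A,hash)→880, (B,merge)→2120, (A,merge)→2280, (B,hash)→3280, (B,nl)→8040, (A,nl)→8200; best=880 via (A,hash)
  {BC}: card=3000; try (C,hash)→1120, (B,merge)→2280, (C,merge)→2420, (B,hash)→3320, (C,nl_idx)→4400, (B,nl)→12060 …(+1); best=1120 via (C,hash)
  {ABD}: card=4000; try (D,hash)→3080, (B,hash)→4080, (B,merge)→4280, (D,merge)→10480, (B,nl)→40680, (D,nl)→80880; best=3080 via (D,hash)
  {ABC}: card=12000; try (C,hash)→2400, (A,hash)→4600, (C,merge)→10100, (C,nl_idx)→17680, (A,merge)→40400, (C,nl)→48880 …(+1); best=2400 via (C,hash)
  {ABCD}: card=60000; try (C,hash)→7800, (D,hash)→15800, (C,merge)→55500, (C,nl_idx)→87080, (D,merge)→183200, (C,nl)→243080 …(+1); best=7800 via (C,hash)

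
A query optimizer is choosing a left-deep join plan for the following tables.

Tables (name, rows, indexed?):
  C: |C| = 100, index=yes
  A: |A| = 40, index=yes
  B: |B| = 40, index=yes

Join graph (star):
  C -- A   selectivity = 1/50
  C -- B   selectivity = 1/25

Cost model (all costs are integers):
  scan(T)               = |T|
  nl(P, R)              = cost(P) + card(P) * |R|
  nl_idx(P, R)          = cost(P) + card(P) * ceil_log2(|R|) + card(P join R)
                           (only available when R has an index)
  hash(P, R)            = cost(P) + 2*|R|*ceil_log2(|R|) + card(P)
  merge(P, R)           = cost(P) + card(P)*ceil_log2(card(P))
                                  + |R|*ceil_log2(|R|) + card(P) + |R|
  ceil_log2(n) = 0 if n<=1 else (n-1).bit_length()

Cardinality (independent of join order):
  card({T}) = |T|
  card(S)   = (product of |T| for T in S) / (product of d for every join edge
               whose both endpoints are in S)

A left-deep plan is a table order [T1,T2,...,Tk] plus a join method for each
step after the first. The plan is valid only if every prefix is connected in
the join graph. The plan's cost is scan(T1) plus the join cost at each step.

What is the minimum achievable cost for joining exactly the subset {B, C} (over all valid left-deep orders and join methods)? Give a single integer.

480

Selinger DP over subsets of {B,C}:
  {C}: scan cost=100, card=100
  {B}: scan cost=40, card=40
  {BC}: card=160; try (C,nl_idx)→480, (B,hash)→680, (B,nl_idx)→860, (C,merge)→1120, (B,merge)→1180, (C,hash)→1480 …(+2); best=480 via (C,nl_idx)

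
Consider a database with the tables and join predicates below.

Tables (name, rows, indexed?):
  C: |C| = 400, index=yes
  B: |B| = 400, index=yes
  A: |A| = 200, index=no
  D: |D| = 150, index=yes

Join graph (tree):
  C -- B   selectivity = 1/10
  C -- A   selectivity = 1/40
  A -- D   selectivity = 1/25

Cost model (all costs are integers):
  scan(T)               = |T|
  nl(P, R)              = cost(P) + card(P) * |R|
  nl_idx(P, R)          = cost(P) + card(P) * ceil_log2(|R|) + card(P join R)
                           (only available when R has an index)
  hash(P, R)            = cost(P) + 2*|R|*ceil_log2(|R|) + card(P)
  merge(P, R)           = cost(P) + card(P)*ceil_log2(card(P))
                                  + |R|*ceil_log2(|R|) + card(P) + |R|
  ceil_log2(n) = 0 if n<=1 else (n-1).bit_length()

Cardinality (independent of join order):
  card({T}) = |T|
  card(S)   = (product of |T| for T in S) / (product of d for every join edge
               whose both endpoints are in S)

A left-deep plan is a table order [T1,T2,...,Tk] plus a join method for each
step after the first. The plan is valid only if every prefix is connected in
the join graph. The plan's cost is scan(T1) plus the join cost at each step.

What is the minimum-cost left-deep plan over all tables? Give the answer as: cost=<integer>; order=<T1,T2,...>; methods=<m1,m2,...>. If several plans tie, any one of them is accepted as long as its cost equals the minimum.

cost=27600; order=A,C,D,B; methods=nl_idx,hash,hash

Selinger DP (subsets sized 1..n):
  {C}: scan cost=400, card=400
  {B}: scan cost=400, card=400
  {A}: scan cost=200, card=200
  {D}: scan cost=150, card=150
  {BC}: card=16000; try (C,hash)→8000, (B,hash)→8000, (C,merge)→8400, (B,merge)→8400, (C,nl_idx)→20000, (B,nl_idx)→20000 …(+2); best=8000 via (C,hash)
  {AC}: card=2000; try (C,nl_idx)→4000, (A,hash)→4000, (C,merge)→6000, (A,merge)→6200, (C,hash)→7600, (C,nl)→80200 …(+1); best=4000 via (C,nl_idx)
  {AD}: card=1200; try (D,hash)→2800, (D,nl_idx)→3000, (A,merge)→3300, (D,merge)→3350, (A,hash)→3500, (A,nl)→30150 …(+1); best=2800 via (D,hash)
  {ABC}: card=80000; try (B,hash)→13200, (A,hash)→27200, (B,merge)→32000, (B,nl_idx)→102000, (A,merge)→249800, (B,nl)→804000 …(+1); best=13200 via (B,hash)
  {ACD}: card=12000; try (D,hash)→8400, (C,hash)→11200, (C,merge)→21200, (C,nl_idx)→25600, (D,merge)→29350, (D,nl_idx)→32000 …(+2); best=8400 via (D,hash)
  {ABCD}: card=480000; try (B,hash)→27600, (D,hash)→95600, (B,merge)→192400, (B,nl_idx)→596400, (D,nl_idx)→1133200, (D,merge)→1454550 …(+2); best=27600 via (B,hash)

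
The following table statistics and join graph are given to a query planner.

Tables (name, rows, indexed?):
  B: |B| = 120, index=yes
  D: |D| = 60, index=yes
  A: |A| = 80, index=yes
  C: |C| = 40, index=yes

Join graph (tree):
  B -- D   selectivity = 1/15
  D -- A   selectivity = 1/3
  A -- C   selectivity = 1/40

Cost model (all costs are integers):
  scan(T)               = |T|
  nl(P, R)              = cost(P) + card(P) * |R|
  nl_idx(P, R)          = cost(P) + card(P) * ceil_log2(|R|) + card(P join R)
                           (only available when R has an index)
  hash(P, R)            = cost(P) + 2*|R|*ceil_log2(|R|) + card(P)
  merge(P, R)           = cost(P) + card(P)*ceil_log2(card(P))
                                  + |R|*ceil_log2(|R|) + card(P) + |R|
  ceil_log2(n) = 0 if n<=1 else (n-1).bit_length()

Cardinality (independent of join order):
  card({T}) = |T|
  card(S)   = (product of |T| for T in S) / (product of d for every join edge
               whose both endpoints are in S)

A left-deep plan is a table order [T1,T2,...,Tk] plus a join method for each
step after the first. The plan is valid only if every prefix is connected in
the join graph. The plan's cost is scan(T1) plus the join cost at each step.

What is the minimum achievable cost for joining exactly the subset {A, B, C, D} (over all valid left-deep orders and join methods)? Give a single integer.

4480

Selinger DP over subsets of {A,B,C,D}:
  {B}: scan cost=120, card=120
  {D}: scan cost=60, card=60
  {A}: scan cost=80, card=80
  {C}: scan cost=40, card=40
  {BD}: card=480; try (D,hash)→960, (B,nl_idx)→960, (D,nl_idx)→1320, (B,merge)→1440, (D,merge)→1500, (B,hash)→1800 …(+2); best=960 via (D,hash)
  {AD}: card=1600; try (D,hash)→880, (A,merge)→1120, (D,merge)→1140, (A,hash)→1240, (A,nl_idx)→2080, (D,nl_idx)→2160 …(+2); best=880 via (D,hash)
  {AC}: card=80; try (A,nl_idx)→400, (C,hash)→640, (C,nl_idx)→640, (A,merge)→960, (C,merge)→1000, (A,hash)→1200 …(+2); best=400 via (A,nl_idx)
  {ABD}: card=12800; try (A,hash)→2560, (B,hash)→4160, (A,merge)→6400, (A,nl_idx)→17120, (B,merge)→21040, (B,nl_idx)→24880 …(+2); best=2560 via (A,hash)
  {ACD}: card=1600; try (D,hash)→1200, (D,merge)→1460, (D,nl_idx)→2480, (C,hash)→2960, (D,nl)→5200, (C,nl_idx)→12080 …(+2); best=1200 via (D,hash)
  {ABCD}: card=12800; try (B,hash)→4480, (C,hash)→15840, (B,merge)→21360, (B,nl_idx)→25200, (C,nl_idx)→92160, (B,nl)→193200 …(+2); best=4480 via (B,hash)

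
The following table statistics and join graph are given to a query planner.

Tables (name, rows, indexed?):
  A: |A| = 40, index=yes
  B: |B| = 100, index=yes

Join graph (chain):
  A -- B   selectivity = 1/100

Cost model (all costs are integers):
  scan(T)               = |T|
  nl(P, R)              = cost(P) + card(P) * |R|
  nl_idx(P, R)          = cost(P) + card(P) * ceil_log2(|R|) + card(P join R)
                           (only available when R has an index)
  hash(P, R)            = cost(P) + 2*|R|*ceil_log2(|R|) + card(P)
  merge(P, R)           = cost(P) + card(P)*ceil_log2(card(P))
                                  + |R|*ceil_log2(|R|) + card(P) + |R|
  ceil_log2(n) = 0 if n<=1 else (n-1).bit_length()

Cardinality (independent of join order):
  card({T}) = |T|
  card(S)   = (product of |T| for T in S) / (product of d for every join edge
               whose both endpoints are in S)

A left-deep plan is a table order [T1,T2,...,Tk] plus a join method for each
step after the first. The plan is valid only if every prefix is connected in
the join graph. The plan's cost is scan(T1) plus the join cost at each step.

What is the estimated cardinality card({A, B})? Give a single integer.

40

Tables in S: A(40), B(100)
Edges inside S: A-B(d=100)
numerator = 40 * 100 = 4000
denominator = 100 = 100
card(S) = 4000 / 100 = 40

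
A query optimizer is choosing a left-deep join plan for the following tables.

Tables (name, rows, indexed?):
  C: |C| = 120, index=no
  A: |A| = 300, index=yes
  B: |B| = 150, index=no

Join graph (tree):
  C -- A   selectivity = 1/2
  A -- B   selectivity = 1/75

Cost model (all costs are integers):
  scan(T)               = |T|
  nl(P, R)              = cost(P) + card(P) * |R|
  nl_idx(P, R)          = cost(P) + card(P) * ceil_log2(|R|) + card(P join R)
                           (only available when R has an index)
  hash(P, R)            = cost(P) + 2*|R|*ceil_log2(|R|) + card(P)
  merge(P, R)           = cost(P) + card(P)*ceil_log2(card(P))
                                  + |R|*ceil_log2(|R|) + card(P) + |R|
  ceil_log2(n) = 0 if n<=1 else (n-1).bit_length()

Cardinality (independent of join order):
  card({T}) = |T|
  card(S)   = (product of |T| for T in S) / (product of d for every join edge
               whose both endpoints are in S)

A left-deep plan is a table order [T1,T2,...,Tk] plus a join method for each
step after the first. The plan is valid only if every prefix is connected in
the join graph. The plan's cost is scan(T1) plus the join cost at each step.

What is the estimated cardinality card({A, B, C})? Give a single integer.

Tables in S: A(300), B(150), C(120)
Edges inside S: C-A(d=2), A-B(d=75)
numerator = 300 * 150 * 120 = 5400000
denominator = 2 * 75 = 150
card(S) = 5400000 / 150 = 36000

36000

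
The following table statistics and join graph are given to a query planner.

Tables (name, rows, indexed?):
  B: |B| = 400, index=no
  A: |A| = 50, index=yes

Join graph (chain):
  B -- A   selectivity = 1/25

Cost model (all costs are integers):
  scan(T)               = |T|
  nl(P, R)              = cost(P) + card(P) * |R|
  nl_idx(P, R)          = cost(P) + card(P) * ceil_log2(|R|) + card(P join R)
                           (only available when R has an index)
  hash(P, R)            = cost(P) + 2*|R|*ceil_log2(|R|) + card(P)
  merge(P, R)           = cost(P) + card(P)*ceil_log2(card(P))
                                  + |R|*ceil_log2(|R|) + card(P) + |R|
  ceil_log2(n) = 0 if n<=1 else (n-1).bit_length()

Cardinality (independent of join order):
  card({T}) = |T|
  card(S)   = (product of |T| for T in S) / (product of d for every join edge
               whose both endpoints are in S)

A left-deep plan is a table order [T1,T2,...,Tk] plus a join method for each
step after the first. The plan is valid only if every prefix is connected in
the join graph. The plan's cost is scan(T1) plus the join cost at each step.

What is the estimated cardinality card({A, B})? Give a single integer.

Tables in S: A(50), B(400)
Edges inside S: B-A(d=25)
numerator = 50 * 400 = 20000
denominator = 25 = 25
card(S) = 20000 / 25 = 800

800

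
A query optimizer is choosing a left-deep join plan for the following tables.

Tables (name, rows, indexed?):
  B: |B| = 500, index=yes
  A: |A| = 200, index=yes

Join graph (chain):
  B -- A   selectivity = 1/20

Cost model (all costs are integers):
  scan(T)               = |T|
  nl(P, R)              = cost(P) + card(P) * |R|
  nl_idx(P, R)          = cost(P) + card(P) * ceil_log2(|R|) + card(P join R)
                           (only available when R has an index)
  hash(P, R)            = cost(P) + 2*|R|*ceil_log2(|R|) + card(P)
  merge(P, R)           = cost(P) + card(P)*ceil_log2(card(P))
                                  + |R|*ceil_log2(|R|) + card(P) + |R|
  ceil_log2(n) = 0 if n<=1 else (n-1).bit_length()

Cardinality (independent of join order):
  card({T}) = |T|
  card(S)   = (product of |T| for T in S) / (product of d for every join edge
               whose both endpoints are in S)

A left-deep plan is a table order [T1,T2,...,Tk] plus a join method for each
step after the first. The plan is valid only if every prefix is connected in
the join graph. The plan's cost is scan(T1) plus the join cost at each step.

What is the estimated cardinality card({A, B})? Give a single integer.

5000

Tables in S: A(200), B(500)
Edges inside S: B-A(d=20)
numerator = 200 * 500 = 100000
denominator = 20 = 20
card(S) = 100000 / 20 = 5000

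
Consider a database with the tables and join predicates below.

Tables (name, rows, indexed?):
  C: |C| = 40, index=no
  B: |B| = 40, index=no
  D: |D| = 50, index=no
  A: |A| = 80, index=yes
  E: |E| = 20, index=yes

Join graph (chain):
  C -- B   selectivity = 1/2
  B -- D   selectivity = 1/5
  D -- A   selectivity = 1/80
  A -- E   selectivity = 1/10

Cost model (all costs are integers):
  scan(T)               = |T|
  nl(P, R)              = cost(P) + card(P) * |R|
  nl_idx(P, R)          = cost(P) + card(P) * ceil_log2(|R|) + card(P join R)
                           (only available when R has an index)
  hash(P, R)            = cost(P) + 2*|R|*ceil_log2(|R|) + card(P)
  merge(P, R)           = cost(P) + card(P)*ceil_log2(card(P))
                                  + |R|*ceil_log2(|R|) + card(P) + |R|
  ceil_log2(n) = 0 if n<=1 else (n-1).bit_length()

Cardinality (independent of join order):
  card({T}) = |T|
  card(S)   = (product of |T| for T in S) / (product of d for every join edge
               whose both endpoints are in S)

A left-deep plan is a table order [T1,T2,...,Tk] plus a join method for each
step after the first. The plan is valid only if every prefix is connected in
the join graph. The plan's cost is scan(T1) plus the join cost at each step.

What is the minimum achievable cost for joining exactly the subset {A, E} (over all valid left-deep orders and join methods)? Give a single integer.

Selinger DP over subsets of {A,E}:
  {A}: scan cost=80, card=80
  {E}: scan cost=20, card=20
  {AE}: card=160; try (A,nl_idx)→320, (E,hash)→360, (E,nl_idx)→640, (A,merge)→780, (E,merge)→840, (A,hash)→1160 …(+2); best=320 via (A,nl_idx)

320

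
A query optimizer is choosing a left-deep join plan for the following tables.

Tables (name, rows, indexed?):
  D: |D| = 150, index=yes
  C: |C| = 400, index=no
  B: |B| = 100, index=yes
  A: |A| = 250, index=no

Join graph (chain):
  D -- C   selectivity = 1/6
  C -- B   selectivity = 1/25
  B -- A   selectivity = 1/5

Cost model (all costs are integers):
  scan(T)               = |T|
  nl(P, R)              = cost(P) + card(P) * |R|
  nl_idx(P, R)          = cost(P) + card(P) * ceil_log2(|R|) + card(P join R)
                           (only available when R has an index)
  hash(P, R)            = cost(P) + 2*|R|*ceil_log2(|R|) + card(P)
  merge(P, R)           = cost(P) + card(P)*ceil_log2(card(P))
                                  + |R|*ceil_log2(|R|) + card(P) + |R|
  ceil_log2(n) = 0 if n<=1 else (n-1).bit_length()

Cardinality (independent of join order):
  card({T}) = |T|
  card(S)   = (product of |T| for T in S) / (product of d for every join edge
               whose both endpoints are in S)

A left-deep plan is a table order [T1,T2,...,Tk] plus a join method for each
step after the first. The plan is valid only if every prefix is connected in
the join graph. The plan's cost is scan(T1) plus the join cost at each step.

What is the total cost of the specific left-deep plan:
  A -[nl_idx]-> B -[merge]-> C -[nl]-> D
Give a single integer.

12081000

step 1: scan A: cost=250, card=250
step 2: join B via nl_idx
    card(P join B) = 250*100/(5) = 5000
    cost = 250 + 250*7 + 5000 = 7000
step 3: join C via merge
    card(P join C) = 5000*400/(25) = 80000
    cost = 7000 + 5000*13 + 400*9 + 5000 + 400 = 81000
step 4: join D via nl
    card(P join D) = 80000*150/(6) = 2000000
    cost = 81000 + 80000*150 = 12081000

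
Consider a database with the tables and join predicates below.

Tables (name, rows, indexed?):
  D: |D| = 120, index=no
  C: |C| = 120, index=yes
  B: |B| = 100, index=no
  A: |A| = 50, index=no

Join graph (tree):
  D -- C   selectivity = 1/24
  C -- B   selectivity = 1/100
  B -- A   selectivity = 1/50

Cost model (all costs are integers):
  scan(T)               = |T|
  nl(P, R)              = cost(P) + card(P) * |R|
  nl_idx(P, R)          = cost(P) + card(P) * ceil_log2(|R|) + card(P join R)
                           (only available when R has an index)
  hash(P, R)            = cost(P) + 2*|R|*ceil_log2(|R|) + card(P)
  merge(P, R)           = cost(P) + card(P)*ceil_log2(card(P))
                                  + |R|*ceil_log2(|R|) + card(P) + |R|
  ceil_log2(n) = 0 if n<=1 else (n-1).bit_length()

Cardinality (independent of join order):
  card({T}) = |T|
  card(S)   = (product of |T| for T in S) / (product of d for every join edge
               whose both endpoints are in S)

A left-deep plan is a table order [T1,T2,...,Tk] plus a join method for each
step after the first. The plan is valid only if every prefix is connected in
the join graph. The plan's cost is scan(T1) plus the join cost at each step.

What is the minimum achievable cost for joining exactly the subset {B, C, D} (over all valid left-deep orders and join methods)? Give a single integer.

2720

Selinger DP over subsets of {B,C,D}:
  {D}: scan cost=120, card=120
  {C}: scan cost=120, card=120
  {B}: scan cost=100, card=100
  {CD}: card=600; try (C,nl_idx)→1560, (D,hash)→1920, (C,hash)→1920, (D,merge)→2040, (C,merge)→2040, (D,nl)→14520 …(+1); best=1560 via (C,nl_idx)
  {BC}: card=120; try (C,nl_idx)→920, (B,hash)→1640, (C,merge)→1860, (C,hash)→1880, (B,merge)→1880, (C,nl)→12100 …(+1); best=920 via (C,nl_idx)
  {BCD}: card=600; try (D,hash)→2720, (D,merge)→2840, (B,hash)→3560, (B,merge)→8960, (D,nl)→15320, (B,nl)→61560; best=2720 via (D,hash)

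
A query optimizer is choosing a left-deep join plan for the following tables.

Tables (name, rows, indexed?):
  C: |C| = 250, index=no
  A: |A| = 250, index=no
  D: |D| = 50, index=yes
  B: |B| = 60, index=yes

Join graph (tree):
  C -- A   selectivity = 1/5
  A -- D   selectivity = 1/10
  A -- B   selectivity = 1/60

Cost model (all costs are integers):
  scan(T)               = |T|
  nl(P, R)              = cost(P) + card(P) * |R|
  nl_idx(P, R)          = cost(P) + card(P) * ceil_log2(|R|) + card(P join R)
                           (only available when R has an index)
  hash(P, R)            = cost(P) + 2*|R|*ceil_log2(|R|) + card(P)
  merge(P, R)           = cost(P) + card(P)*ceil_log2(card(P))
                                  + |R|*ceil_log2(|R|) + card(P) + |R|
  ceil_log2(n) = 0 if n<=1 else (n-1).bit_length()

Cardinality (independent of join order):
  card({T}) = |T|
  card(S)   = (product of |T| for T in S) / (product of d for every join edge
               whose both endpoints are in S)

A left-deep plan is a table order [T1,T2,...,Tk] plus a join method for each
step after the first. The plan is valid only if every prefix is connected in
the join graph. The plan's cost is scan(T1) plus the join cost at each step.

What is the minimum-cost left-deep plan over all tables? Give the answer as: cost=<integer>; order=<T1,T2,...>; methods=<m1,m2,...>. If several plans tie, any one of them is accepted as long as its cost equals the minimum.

cost=7320; order=A,B,D,C; methods=hash,hash,hash

Selinger DP (subsets sized 1..n):
  {C}: scan cost=250, card=250
  {A}: scan cost=250, card=250
  {D}: scan cost=50, card=50
  {B}: scan cost=60, card=60
  {AC}: card=12500; try (C,hash)→4500, (A,hash)→4500, (C,merge)→4750, (A,merge)→4750, (C,nl)→62750, (A,nl)→62750; best=4500 via (C,hash)
  {AD}: card=1250; try (D,hash)→1100, (A,merge)→2650, (D,merge)→2850, (D,nl_idx)→3000, (A,hash)→4100, (A,nl)→12550 …(+1); best=1100 via (D,hash)
  {AB}: card=250; try (B,hash)→1220, (B,nl_idx)→2000, (A,merge)→2730, (B,merge)→2920, (A,hash)→4120, (A,nl)→15060 …(+1); best=1220 via (B,hash)
  {ACD}: card=62500; try (C,hash)→6350, (D,hash)→17600, (C,merge)→18350, (D,nl_idx)→142000, (D,merge)→192350, (C,nl)→313600 …(+1); best=6350 via (C,hash)
  {ABC}: card=12500; try (C,hash)→5470, (C,merge)→5720, (B,hash)→17720, (C,nl)→63720, (B,nl_idx)→92000, (B,merge)→192420 …(+1); best=5470 via (C,hash)
  {ABD}: card=1250; try (D,hash)→2070, (B,hash)→3070, (D,merge)→3820, (D,nl_idx)→3970, (B,nl_idx)→9850, (D,nl)→13720 …(+2); best=2070 via (D,hash)
  {ABCD}: card=62500; try (C,hash)→7320, (D,hash)→18570, (C,merge)→19320, (B,hash)→69570, (D,nl_idx)→142970, (D,merge)→193320 …(+5); best=7320 via (C,hash)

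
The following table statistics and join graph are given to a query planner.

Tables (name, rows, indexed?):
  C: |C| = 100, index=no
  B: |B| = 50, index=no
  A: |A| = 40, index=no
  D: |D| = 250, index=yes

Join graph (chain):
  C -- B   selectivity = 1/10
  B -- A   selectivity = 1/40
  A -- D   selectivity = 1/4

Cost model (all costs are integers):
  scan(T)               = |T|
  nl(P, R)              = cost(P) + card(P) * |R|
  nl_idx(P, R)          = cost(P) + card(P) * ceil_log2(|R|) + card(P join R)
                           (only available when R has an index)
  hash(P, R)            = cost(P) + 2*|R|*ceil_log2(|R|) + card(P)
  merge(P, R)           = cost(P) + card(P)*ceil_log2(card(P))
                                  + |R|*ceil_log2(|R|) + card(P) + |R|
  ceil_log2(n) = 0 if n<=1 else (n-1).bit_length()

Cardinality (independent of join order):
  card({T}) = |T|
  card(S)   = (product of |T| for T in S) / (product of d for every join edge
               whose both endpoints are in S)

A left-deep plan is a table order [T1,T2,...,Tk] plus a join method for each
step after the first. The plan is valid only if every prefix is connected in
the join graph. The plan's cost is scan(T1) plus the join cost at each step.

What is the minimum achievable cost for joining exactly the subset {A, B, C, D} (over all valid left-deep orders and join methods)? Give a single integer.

6230

Selinger DP over subsets of {A,B,C,D}:
  {C}: scan cost=100, card=100
  {B}: scan cost=50, card=50
  {A}: scan cost=40, card=40
  {D}: scan cost=250, card=250
  {BC}: card=500; try (B,hash)→800, (C,merge)→1200, (B,merge)→1250, (C,hash)→1500, (C,nl)→5050, (B,nl)→5100; best=800 via (B,hash)
  {AB}: card=50; try (A,hash)→580, (B,merge)→670, (B,hash)→680, (A,merge)→680, (B,nl)→2040, (A,nl)→2050; best=580 via (A,hash)
  {AD}: card=2500; try (A,hash)→980, (D,merge)→2570, (A,merge)→2780, (D,nl_idx)→2860, (D,hash)→4080, (D,nl)→10040 …(+1); best=980 via (A,hash)
  {ABC}: card=500; try (C,merge)→1730, (A,hash)→1780, (C,hash)→2030, (C,nl)→5580, (A,merge)→6080, (A,nl)→20800; best=1730 via (C,merge)
  {ABD}: card=3125; try (D,merge)→3180, (B,hash)→4080, (D,nl_idx)→4105, (D,hash)→4630, (D,nl)→13080, (B,merge)→33830 …(+1); best=3180 via (D,merge)
  {ABCD}: card=31250; try (D,hash)→6230, (C,hash)→7705, (D,merge)→8980, (D,nl_idx)→36980, (C,merge)→44605, (D,nl)→126730 …(+1); best=6230 via (D,hash)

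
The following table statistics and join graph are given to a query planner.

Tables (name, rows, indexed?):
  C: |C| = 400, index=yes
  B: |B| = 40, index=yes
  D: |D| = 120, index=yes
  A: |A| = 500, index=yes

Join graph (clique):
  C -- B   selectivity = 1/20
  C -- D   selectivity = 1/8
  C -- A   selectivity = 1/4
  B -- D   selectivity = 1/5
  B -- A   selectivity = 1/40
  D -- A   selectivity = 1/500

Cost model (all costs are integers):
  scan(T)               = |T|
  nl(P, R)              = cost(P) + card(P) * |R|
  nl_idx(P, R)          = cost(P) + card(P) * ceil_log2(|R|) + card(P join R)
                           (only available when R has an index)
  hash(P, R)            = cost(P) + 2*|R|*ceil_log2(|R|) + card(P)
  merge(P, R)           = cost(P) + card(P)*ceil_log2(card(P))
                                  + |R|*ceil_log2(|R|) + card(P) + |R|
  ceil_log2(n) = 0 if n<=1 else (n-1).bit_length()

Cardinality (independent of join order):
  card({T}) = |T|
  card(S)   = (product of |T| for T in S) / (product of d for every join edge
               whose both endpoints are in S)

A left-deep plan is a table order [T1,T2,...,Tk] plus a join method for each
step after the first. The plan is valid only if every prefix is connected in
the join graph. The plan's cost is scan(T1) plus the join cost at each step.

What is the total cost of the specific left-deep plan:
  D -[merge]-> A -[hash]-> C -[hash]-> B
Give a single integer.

step 1: scan D: cost=120, card=120
step 2: join A via merge
    card(P join A) = 120*500/(500) = 120
    cost = 120 + 120*7 + 500*9 + 120 + 500 = 6080
step 3: join C via hash
    card(P join C) = 120*400/(8*4) = 1500
    cost = 6080 + 2*400*9 + 120 = 13400
step 4: join B via hash
    card(P join B) = 1500*40/(20*5*40) = 15
    cost = 13400 + 2*40*6 + 1500 = 15380

15380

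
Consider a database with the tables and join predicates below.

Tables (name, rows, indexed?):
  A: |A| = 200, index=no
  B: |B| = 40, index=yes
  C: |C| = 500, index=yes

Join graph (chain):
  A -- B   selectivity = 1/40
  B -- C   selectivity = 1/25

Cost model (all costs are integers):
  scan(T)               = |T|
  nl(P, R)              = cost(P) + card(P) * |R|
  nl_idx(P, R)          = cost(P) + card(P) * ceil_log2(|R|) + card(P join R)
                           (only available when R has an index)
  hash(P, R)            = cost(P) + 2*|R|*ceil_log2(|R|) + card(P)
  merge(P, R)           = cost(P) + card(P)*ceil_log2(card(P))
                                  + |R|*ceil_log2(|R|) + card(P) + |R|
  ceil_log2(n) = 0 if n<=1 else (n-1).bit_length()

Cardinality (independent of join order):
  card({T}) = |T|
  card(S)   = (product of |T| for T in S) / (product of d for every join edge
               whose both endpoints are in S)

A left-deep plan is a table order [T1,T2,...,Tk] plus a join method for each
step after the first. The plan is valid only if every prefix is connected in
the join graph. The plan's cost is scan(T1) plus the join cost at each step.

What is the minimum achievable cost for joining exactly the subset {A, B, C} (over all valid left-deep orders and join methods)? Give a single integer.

Selinger DP over subsets of {A,B,C}:
  {A}: scan cost=200, card=200
  {B}: scan cost=40, card=40
  {C}: scan cost=500, card=500
  {AB}: card=200; try (B,hash)→880, (B,nl_idx)→1600, (A,merge)→2120, (B,merge)→2280, (A,hash)→3280, (A,nl)→8040 …(+1); best=880 via (B,hash)
  {BC}: card=800; try (C,nl_idx)→1200, (B,hash)→1480, (B,nl_idx)→4300, (C,merge)→5320, (B,merge)→5780, (C,hash)→9080 …(+2); best=1200 via (C,nl_idx)
  {ABC}: card=4000; try (A,hash)→5200, (C,nl_idx)→6680, (C,merge)→7680, (C,hash)→10080, (A,merge)→11800, (C,nl)→100880 …(+1); best=5200 via (A,hash)

5200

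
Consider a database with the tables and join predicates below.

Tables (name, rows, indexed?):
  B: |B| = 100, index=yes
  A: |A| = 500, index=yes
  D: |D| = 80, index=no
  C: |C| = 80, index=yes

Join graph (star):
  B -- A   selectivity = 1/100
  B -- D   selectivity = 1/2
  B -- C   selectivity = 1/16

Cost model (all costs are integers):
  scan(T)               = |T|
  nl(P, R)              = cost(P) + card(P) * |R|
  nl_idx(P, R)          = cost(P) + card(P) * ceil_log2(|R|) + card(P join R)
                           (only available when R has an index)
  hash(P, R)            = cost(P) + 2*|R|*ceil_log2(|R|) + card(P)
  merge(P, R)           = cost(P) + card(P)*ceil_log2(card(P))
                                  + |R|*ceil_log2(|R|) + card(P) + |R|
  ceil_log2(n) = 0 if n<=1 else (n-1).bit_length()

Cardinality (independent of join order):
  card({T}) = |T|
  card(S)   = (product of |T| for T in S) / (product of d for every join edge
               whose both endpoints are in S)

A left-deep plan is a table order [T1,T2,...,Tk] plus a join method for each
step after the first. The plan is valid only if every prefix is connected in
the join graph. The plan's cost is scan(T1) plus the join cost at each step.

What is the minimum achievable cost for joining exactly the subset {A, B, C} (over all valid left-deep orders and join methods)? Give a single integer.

Selinger DP over subsets of {A,B,C}:
  {B}: scan cost=100, card=100
  {A}: scan cost=500, card=500
  {C}: scan cost=80, card=80
  {AB}: card=500; try (A,nl_idx)→1500, (B,hash)→2400, (B,nl_idx)→4500, (A,merge)→5900, (B,merge)→6300, (A,hash)→9200 …(+2); best=1500 via (A,nl_idx)
  {BC}: card=500; try (B,nl_idx)→1140, (C,nl_idx)→1300, (C,hash)→1320, (B,merge)→1520, (C,merge)→1540, (B,hash)→1560 …(+2); best=1140 via (B,nl_idx)
  {ABC}: card=2500; try (C,hash)→3120, (C,merge)→7140, (C,nl_idx)→7500, (A,nl_idx)→8140, (A,hash)→10640, (A,merge)→11140 …(+2); best=3120 via (C,hash)

3120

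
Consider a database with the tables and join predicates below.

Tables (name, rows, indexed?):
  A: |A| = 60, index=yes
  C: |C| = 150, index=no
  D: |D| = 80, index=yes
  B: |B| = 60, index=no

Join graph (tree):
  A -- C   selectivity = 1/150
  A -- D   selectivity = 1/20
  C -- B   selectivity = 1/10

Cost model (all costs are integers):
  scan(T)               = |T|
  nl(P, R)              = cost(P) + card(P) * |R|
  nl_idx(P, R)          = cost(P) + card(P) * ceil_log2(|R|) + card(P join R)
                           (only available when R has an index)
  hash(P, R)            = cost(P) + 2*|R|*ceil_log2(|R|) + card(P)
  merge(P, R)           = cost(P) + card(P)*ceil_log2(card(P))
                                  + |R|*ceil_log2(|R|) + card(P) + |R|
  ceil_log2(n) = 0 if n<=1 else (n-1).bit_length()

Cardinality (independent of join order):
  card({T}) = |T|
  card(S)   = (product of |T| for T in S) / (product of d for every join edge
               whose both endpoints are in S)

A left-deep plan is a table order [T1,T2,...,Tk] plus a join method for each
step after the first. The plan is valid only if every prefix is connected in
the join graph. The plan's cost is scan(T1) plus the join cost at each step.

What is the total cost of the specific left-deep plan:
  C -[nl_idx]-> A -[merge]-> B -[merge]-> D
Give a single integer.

6190

step 1: scan C: cost=150, card=150
step 2: join A via nl_idx
    card(P join A) = 150*60/(150) = 60
    cost = 150 + 150*6 + 60 = 1110
step 3: join B via merge
    card(P join B) = 60*60/(10) = 360
    cost = 1110 + 60*6 + 60*6 + 60 + 60 = 1950
step 4: join D via merge
    card(P join D) = 360*80/(20) = 1440
    cost = 1950 + 360*9 + 80*7 + 360 + 80 = 6190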